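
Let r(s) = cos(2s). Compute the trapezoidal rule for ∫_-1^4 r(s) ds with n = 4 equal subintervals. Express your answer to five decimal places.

Δs = (4 − (-1))/4 = 1.25.
r(-1) ≈ -0.41615, r(0.25) ≈ 0.87758, r(1.5) ≈ -0.98999, r(2.75) ≈ 0.70867, r(4) ≈ -0.14550.
T_4 = (Δs/2)·[r(s_0) + 2r(s_1) + 2r(s_2) + 2r(s_3) + r(s_4)].
Sum ≈ 0.39430.

0.39430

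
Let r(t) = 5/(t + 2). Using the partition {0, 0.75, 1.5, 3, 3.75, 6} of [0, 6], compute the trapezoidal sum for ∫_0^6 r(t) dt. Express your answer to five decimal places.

Subinterval widths: 0.75, 0.75, 1.5, 0.75, 2.25.
r(0) = 2.5, r(0.75) = 20/11, r(1.5) = 10/7, r(3) = 1, r(3.75) = 20/23, r(6) = 0.625.
On each subinterval the trapezoid contributes (Δt_i/2)·[r(t_{i-1}) + r(t_i)].
Sum ≈ 7.04075.

7.04075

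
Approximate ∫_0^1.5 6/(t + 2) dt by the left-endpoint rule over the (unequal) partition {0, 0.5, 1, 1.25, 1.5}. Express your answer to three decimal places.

3.662

Subinterval widths: 0.5, 0.5, 0.25, 0.25.
Left endpoints: 0, 0.5, 1, 1.25.
f(0) = 3, f(0.5) = 2.4, f(1) = 2, f(1.25) = 24/13.
Sum = Σ Δt_i · f(t_i).
Sum ≈ 3.662.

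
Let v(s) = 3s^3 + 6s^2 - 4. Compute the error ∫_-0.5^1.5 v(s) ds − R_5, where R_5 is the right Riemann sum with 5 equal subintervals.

-5.06

Exact integral: ∫_-0.5^1.5 v(s) ds = 2.75.
R_5 = 7.81.
Error = 2.75 − 7.81 = -5.06.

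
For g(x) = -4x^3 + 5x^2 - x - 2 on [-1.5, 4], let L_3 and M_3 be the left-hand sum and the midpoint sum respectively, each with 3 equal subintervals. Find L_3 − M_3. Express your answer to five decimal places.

142.84722

L_3 ≈ 1.7314815.
M_3 ≈ -141.1157407.
L_3 − M_3 ≈ 142.84722.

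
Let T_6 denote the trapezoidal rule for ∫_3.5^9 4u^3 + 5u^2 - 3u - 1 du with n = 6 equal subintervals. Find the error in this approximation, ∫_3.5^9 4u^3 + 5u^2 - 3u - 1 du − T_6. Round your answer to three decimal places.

Exact integral: ∫_3.5^9 f(u) du ≈ 7445.85417.
T_6 ≈ 7507.47454.
Error ≈ 7445.85417 − 7507.47454 ≈ -61.620.

-61.620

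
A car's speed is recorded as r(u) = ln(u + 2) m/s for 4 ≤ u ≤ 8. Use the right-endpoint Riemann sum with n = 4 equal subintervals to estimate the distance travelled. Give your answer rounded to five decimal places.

8.52516

Δu = (8 − 4)/4 = 1.
Right endpoints: 5, 6, 7, 8.
r(5) ≈ 1.94591, r(6) ≈ 2.07944, r(7) ≈ 2.19722, r(8) ≈ 2.30259.
Sum = Δu · [r(5) + r(6) + r(7) + r(8)].
Sum ≈ 8.52516.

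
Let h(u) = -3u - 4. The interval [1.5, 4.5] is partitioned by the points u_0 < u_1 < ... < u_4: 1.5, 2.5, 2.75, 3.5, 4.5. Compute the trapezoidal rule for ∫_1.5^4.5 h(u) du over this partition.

-39

Subinterval widths: 1, 0.25, 0.75, 1.
h(1.5) = -8.5, h(2.5) = -11.5, h(2.75) = -12.25, h(3.5) = -14.5, h(4.5) = -17.5.
On each subinterval the trapezoid contributes (Δu_i/2)·[h(u_{i-1}) + h(u_i)].
Sum = -39.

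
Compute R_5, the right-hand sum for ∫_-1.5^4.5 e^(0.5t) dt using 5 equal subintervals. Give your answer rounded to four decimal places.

Δt = (4.5 − (-1.5))/5 = 1.2.
Right endpoints: -0.3, 0.9, 2.1, 3.3, 4.5.
f(-0.3) ≈ 0.8607, f(0.9) ≈ 1.5683, f(2.1) ≈ 2.8577, f(3.3) ≈ 5.2070, f(4.5) ≈ 9.4877.
Sum = Δt · [f(-0.3) + f(0.9) + f(2.1) + f(3.3) + f(4.5)].
Sum ≈ 23.9777.

23.9777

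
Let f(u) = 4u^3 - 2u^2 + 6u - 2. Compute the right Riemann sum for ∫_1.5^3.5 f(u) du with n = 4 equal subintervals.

Δu = (3.5 − 1.5)/4 = 0.5.
Right endpoints: 2, 2.5, 3, 3.5.
f(2) = 34, f(2.5) = 63, f(3) = 106, f(3.5) = 166.
Sum = Δu · [f(2) + f(2.5) + f(3) + f(3.5)].
Sum = 184.5.

184.5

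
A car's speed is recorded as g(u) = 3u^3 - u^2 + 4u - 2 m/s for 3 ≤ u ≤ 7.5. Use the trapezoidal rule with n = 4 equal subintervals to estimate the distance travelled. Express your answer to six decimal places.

2310.073242

Δu = (7.5 − 3)/4 = 1.125.
g(3) = 82, g(4.125) = 106523/512, g(5.25) = 425.546875, g(6.375) = 389177/512, g(7.5) = 1237.375.
T_4 = (Δu/2)·[g(u_0) + 2g(u_1) + 2g(u_2) + 2g(u_3) + g(u_4)].
Sum ≈ 2310.073242.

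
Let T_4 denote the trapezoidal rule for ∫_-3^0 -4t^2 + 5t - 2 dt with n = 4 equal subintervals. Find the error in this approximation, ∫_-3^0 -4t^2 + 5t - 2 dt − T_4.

Exact integral: ∫_-3^0 f(t) dt = -64.5.
T_4 = -65.625.
Error = -64.5 − (-65.625) = 1.125.

1.125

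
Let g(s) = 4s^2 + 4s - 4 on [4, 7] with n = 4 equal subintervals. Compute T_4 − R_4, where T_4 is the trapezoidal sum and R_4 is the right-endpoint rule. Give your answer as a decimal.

-54

T_4 = 427.125.
R_4 = 481.125.
T_4 − R_4 = -54.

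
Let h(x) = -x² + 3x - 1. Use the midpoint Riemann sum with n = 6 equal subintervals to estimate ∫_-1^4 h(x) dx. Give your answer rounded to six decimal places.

-3.877315

Δx = (4 − (-1))/6 = 5/6.
Midpoints: -7/12, 0.25, 13/12, 23/12, 2.75, 43/12.
h(-7/12) = -445/144, h(0.25) = -0.3125, h(13/12) = 155/144, h(23/12) = 155/144, h(2.75) = -0.3125, h(43/12) = -445/144.
Sum = Δx · [h(-7/12) + h(0.25) + h(13/12) + ...].
Sum ≈ -3.877315.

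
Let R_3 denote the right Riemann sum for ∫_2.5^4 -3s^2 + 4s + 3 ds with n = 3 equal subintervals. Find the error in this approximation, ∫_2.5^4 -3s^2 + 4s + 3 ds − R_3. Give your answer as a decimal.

Exact integral: ∫_2.5^4 f(s) ds = -24.375.
R_3 = -30.375.
Error = -24.375 − (-30.375) = 6.

6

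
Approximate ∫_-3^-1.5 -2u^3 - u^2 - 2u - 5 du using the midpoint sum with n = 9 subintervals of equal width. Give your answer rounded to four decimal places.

29.3003

Δu = (-1.5 − (-3))/9 = 1/6.
Midpoints: -35/12, -2.75, -31/12, -29/12, -2.25, -25/12, -23/12, -1.75, -19/12.
f(-35/12) = 36245/864, f(-2.75) = 34.53125, f(-31/12) = 24169/864, f(-29/12) = 19199/864, f(-2.25) = 17.21875, f(-25/12) = 11155/864, f(-23/12) = 7985/864, f(-1.75) = 6.15625, f(-19/12) = 3109/864.
Sum = Δu · [f(-35/12) + f(-2.75) + f(-31/12) + ...].
Sum ≈ 29.3003.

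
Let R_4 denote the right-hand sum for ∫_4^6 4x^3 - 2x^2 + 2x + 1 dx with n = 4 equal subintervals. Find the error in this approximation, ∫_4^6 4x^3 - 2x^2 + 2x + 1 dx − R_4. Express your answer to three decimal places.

-147.833

Exact integral: ∫_4^6 f(x) dx ≈ 960.66667.
R_4 = 1108.5.
Error ≈ 960.66667 − 1108.5 ≈ -147.833.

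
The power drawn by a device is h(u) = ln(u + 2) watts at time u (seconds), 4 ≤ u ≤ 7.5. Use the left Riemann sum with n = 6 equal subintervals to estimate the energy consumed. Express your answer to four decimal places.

Δu = (7.5 − 4)/6 = 7/12.
Left endpoints: 4, 55/12, 31/6, 5.75, 19/3, 83/12.
h(4) ≈ 1.7918, h(55/12) ≈ 1.8845, h(31/6) ≈ 1.9694, h(5.75) ≈ 2.0477, h(19/3) ≈ 2.1203, h(83/12) ≈ 2.1879.
Sum = Δu · [h(4) + h(55/12) + h(31/6) + ...].
Sum ≈ 7.0009.

7.0009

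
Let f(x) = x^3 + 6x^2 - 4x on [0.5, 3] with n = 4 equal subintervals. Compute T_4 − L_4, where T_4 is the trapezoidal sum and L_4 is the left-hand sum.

21.6796875

T_4 ≈ 58.315430.
L_4 ≈ 36.635742.
T_4 − L_4 = 21.6796875.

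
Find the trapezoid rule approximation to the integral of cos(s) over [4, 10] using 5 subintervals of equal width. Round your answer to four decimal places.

Δs = (10 − 4)/5 = 1.2.
f(4) ≈ -0.6536, f(5.2) ≈ 0.4685, f(6.4) ≈ 0.9932, f(7.6) ≈ 0.2513, f(8.8) ≈ -0.8111, f(10) ≈ -0.8391.
T_5 = (Δs/2)·[f(s_0) + 2f(s_1) + ... + 2f(s_{4}) + f(s_5)].
Sum ≈ 0.1866.

0.1866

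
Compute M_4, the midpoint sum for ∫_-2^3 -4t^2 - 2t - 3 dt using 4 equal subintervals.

-64.0625

Δt = (3 − (-2))/4 = 1.25.
Midpoints: -1.375, -0.125, 1.125, 2.375.
f(-1.375) = -7.8125, f(-0.125) = -2.8125, f(1.125) = -10.3125, f(2.375) = -30.3125.
Sum = Δt · [f(-1.375) + f(-0.125) + f(1.125) + f(2.375)].
Sum = -64.0625.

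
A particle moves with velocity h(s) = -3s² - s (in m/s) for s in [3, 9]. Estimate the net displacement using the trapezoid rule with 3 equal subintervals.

Δs = (9 − 3)/3 = 2.
h(3) = -30, h(5) = -80, h(7) = -154, h(9) = -252.
T_3 = (Δs/2)·[h(s_0) + 2h(s_1) + 2h(s_2) + h(s_3)].
Sum = -750.

-750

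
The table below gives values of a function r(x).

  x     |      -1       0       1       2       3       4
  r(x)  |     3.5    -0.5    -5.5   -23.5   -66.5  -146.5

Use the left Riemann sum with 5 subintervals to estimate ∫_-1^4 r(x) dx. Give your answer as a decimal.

-92.5

Δx = 1.
Sum = 1·[3.5 + (-0.5) + (-5.5) + (-23.5) + (-66.5)] = -92.5.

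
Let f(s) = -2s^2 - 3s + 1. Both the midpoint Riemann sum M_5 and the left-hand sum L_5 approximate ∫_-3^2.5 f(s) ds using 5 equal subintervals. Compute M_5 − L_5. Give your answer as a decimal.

M_5 = -17.6825.
L_5 = -14.96.
M_5 − L_5 = -2.7225.

-2.7225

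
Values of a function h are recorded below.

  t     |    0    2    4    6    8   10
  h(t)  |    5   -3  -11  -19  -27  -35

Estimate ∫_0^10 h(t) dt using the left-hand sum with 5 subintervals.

-110

Δt = 2.
Sum = 2·[5 + (-3) + (-11) + (-19) + (-27)] = -110.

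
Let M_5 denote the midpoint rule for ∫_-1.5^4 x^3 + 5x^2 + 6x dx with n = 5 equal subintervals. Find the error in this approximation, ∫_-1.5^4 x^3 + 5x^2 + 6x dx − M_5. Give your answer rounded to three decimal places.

4.853

Exact integral: ∫_-1.5^4 f(x) dx ≈ 216.27604.
M_5 = 211.4234375.
Error ≈ 216.27604 − 211.4234375 ≈ 4.853.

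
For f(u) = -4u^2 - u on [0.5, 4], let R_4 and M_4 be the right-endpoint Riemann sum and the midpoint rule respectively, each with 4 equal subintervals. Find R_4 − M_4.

-31.7734375

R_4 = -123.921875.
M_4 = -92.1484375.
R_4 − M_4 = -31.7734375.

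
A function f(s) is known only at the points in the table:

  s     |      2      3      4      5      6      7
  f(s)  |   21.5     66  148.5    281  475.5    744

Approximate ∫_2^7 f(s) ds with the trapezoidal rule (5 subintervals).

1353.75

Δs = 1.
T_5 = (1/2)·[21.5 + 2·66 + 2·148.5 + 2·281 + 2·475.5 + 744] = 1353.75.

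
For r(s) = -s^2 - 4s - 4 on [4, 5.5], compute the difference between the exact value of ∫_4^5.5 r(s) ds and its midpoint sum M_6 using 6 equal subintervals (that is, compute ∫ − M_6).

-0.0078125

Exact integral: ∫_4^5.5 r(s) ds = -68.625.
M_6 = -68.6171875.
Error = -68.625 − (-68.6171875) = -0.0078125.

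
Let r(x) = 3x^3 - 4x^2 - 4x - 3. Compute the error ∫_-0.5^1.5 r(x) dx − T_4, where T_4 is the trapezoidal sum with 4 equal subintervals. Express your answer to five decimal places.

-0.04167

Exact integral: ∫_-0.5^1.5 r(x) dx ≈ -10.9166667.
T_4 = -10.875.
Error ≈ -10.9166667 − (-10.875) ≈ -0.04167.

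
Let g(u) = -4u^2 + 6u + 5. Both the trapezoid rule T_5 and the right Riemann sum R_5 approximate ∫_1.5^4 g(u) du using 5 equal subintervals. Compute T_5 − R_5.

T_5 = -27.5.
R_5 = -37.5.
T_5 − R_5 = 10.

10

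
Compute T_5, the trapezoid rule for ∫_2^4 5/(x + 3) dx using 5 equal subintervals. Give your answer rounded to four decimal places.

1.6837

Δx = (4 − 2)/5 = 0.4.
f(2) = 1, f(2.4) = 25/27, f(2.8) = 25/29, f(3.2) = 25/31, f(3.6) = 25/33, f(4) = 5/7.
T_5 = (Δx/2)·[f(x_0) + 2f(x_1) + ... + 2f(x_{4}) + f(x_5)].
Sum ≈ 1.6837.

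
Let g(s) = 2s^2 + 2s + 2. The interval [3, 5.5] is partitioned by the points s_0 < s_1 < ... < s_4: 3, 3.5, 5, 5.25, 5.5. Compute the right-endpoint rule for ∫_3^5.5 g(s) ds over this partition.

Subinterval widths: 0.5, 1.5, 0.25, 0.25.
Right endpoints: 3.5, 5, 5.25, 5.5.
g(3.5) = 33.5, g(5) = 62, g(5.25) = 67.625, g(5.5) = 73.5.
Sum = Σ Δs_i · g(s_i).
Sum = 145.03125.

145.03125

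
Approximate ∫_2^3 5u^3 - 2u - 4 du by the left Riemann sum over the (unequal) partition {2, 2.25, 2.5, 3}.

Subinterval widths: 0.25, 0.25, 0.5.
Left endpoints: 2, 2.25, 2.5.
f(2) = 32, f(2.25) = 48.453125, f(2.5) = 69.125.
Sum = Σ Δu_i · f(u_i).
Sum = 54.67578125.

54.67578125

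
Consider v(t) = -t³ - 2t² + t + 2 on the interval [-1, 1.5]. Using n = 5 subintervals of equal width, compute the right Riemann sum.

Δt = (1.5 − (-1))/5 = 0.5.
Right endpoints: -0.5, 0, 0.5, 1, 1.5.
v(-0.5) = 1.125, v(0) = 2, v(0.5) = 1.875, v(1) = 0, v(1.5) = -4.375.
Sum = Δt · [v(-0.5) + v(0) + v(0.5) + v(1) + v(1.5)].
Sum = 0.3125.

0.3125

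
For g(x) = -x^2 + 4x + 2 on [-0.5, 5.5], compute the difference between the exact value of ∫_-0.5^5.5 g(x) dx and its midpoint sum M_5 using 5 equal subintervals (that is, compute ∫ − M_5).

-0.72

Exact integral: ∫_-0.5^5.5 g(x) dx = 16.5.
M_5 = 17.22.
Error = 16.5 − 17.22 = -0.72.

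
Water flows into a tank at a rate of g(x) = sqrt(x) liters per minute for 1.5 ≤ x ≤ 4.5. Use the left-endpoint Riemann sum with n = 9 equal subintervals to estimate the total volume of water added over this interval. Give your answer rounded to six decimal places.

4.988191

Δx = (4.5 − 1.5)/9 = 1/3.
Left endpoints: 1.5, 11/6, 13/6, 2.5, 17/6, 19/6, 3.5, 23/6, 25/6.
g(1.5) ≈ 1.224745, g(11/6) ≈ 1.354006, g(13/6) ≈ 1.471960, g(2.5) ≈ 1.581139, g(17/6) ≈ 1.683251, g(19/6) ≈ 1.779513, g(3.5) ≈ 1.870829, g(23/6) ≈ 1.957890, g(25/6) ≈ 2.041241.
Sum = Δx · [g(1.5) + g(11/6) + g(13/6) + ...].
Sum ≈ 4.988191.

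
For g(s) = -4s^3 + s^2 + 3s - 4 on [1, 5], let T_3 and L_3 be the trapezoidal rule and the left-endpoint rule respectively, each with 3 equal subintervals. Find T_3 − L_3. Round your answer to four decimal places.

T_3 ≈ -604.148148.
L_3 ≈ -297.481481.
T_3 − L_3 ≈ -306.6667.

-306.6667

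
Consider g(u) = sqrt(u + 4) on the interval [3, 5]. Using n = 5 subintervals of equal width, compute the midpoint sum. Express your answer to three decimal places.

Δu = (5 − 3)/5 = 0.4.
Midpoints: 3.2, 3.6, 4, 4.4, 4.8.
g(3.2) ≈ 2.683, g(3.6) ≈ 2.757, g(4) ≈ 2.828, g(4.4) ≈ 2.898, g(4.8) ≈ 2.966.
Sum = Δu · [g(3.2) + g(3.6) + g(4) + g(4.4) + g(4.8)].
Sum ≈ 5.653.

5.653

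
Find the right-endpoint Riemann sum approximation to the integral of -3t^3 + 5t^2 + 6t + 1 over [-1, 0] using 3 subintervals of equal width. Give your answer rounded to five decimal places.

Δt = (0 − (-1))/3 = 1/3.
Right endpoints: -2/3, -1/3, 0.
f(-2/3) = 1/9, f(-1/3) = -1/3, f(0) = 1.
Sum = Δt · [f(-2/3) + f(-1/3) + f(0)].
Sum ≈ 0.25926.

0.25926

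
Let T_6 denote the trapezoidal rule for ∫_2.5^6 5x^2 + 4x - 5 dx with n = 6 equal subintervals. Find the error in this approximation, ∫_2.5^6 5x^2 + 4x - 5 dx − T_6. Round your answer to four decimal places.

Exact integral: ∫_2.5^6 f(x) dx ≈ 375.958333.
T_6 ≈ 376.950810.
Error ≈ 375.958333 − 376.950810 ≈ -0.9925.

-0.9925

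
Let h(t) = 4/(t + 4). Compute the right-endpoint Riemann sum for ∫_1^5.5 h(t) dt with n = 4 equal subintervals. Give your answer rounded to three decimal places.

Δt = (5.5 − 1)/4 = 1.125.
Right endpoints: 2.125, 3.25, 4.375, 5.5.
h(2.125) = 32/49, h(3.25) = 16/29, h(4.375) = 32/67, h(5.5) = 8/19.
Sum = Δt · [h(2.125) + h(3.25) + h(4.375) + h(5.5)].
Sum ≈ 2.366.

2.366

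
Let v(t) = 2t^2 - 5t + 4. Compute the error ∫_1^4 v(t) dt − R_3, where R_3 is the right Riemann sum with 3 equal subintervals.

Exact integral: ∫_1^4 v(t) dt = 16.5.
R_3 = 25.
Error = 16.5 − 25 = -8.5.

-8.5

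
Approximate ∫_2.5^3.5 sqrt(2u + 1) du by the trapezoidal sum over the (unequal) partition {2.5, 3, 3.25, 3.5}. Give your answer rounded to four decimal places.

2.6427

Subinterval widths: 0.5, 0.25, 0.25.
f(2.5) ≈ 2.4495, f(3) ≈ 2.6458, f(3.25) ≈ 2.7386, f(3.5) ≈ 2.8284.
On each subinterval the trapezoid contributes (Δu_i/2)·[f(u_{i-1}) + f(u_i)].
Sum ≈ 2.6427.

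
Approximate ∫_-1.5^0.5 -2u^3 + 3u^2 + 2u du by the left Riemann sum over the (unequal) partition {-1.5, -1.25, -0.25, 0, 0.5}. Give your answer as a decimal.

8.6484375

Subinterval widths: 0.25, 1, 0.25, 0.5.
Left endpoints: -1.5, -1.25, -0.25, 0.
f(-1.5) = 10.5, f(-1.25) = 6.09375, f(-0.25) = -0.28125, f(0) = 0.
Sum = Σ Δu_i · f(u_i).
Sum = 8.6484375.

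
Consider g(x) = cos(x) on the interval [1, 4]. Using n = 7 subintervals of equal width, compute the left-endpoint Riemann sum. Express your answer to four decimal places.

-1.3179

Δx = (4 − 1)/7 = 3/7.
Left endpoints: 1, 10/7, 13/7, 16/7, 19/7, 22/7, 25/7.
g(1) ≈ 0.5403, g(10/7) ≈ 0.1417, g(13/7) ≈ -0.2824, g(16/7) ≈ -0.6556, g(19/7) ≈ -0.9101, g(22/7) ≈ -1.0000, g(25/7) ≈ -0.9090.
Sum = Δx · [g(1) + g(10/7) + g(13/7) + ...].
Sum ≈ -1.3179.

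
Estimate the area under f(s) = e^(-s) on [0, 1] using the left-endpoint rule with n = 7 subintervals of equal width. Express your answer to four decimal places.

Δs = (1 − 0)/7 = 1/7.
Left endpoints: 0, 1/7, 2/7, 3/7, 4/7, 5/7, 6/7.
f(0) ≈ 1.0000, f(1/7) ≈ 0.8669, f(2/7) ≈ 0.7515, f(3/7) ≈ 0.6514, f(4/7) ≈ 0.5647, f(5/7) ≈ 0.4895, f(6/7) ≈ 0.4244.
Sum = Δs · [f(0) + f(1/7) + f(2/7) + ...].
Sum ≈ 0.6783.

0.6783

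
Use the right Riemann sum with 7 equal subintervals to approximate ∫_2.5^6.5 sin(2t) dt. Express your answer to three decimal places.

Δt = (6.5 − 2.5)/7 = 4/7.
Right endpoints: 43/14, 51/14, 59/14, 67/14, 75/14, 83/14, 6.5.
f(43/14) ≈ -0.140, f(51/14) ≈ 0.843, f(59/14) ≈ 0.839, f(67/14) ≈ -0.146, f(75/14) ≈ -0.961, f(83/14) ≈ -0.651, f(6.5) ≈ 0.420.
Sum = Δt · [f(43/14) + f(51/14) + f(59/14) + ...].
Sum ≈ 0.117.

0.117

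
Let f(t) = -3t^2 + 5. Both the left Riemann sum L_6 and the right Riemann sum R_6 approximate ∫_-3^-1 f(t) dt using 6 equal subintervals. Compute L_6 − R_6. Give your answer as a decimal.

-8

L_6 ≈ -20.1111111.
R_6 ≈ -12.1111111.
L_6 − R_6 = -8.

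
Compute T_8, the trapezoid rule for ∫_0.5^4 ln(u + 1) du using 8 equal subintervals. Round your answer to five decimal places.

Δu = (4 − 0.5)/8 = 0.4375.
f(0.5) ≈ 0.40547, f(0.9375) ≈ 0.66140, f(1.375) ≈ 0.86500, f(1.8125) ≈ 1.03407, f(2.25) ≈ 1.17865, f(2.6875) ≈ 1.30495, f(3.125) ≈ 1.41707, f(3.5625) ≈ 1.51787, f(4) ≈ 1.60944.
T_8 = (Δu/2)·[f(u_0) + 2f(u_1) + ... + 2f(u_{7}) + f(u_8)].
Sum ≈ 3.93158.

3.93158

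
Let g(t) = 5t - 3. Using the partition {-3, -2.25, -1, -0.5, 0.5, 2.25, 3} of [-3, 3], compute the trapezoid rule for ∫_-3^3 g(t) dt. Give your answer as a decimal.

-18

Subinterval widths: 0.75, 1.25, 0.5, 1, 1.75, 0.75.
g(-3) = -18, g(-2.25) = -14.25, g(-1) = -8, g(-0.5) = -5.5, g(0.5) = -0.5, g(2.25) = 8.25, g(3) = 12.
On each subinterval the trapezoid contributes (Δt_i/2)·[g(t_{i-1}) + g(t_i)].
Sum = -18.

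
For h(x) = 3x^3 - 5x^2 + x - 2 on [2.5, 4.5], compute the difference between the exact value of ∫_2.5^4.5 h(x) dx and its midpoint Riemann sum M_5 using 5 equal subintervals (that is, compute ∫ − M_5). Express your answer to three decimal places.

Exact integral: ∫_2.5^4.5 h(x) dx ≈ 155.41667.
M_5 = 154.71.
Error ≈ 155.41667 − 154.71 ≈ 0.707.

0.707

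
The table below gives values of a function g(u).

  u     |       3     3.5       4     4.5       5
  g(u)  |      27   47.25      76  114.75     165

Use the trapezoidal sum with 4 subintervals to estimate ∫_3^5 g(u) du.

167

Δu = 0.5.
T_4 = (0.5/2)·[27 + 2·47.25 + 2·76 + 2·114.75 + 165] = 167.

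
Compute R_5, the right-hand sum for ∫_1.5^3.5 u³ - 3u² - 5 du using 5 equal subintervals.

-11.11

Δu = (3.5 − 1.5)/5 = 0.4.
Right endpoints: 1.9, 2.3, 2.7, 3.1, 3.5.
f(1.9) = -8.971, f(2.3) = -8.703, f(2.7) = -7.187, f(3.1) = -4.039, f(3.5) = 1.125.
Sum = Δu · [f(1.9) + f(2.3) + f(2.7) + f(3.1) + f(3.5)].
Sum = -11.11.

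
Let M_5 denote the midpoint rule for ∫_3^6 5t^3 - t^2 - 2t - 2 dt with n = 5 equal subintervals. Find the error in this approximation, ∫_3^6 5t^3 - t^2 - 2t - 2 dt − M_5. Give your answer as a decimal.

5.985

Exact integral: ∫_3^6 f(t) dt = 1422.75.
M_5 = 1416.765.
Error = 1422.75 − 1416.765 = 5.985.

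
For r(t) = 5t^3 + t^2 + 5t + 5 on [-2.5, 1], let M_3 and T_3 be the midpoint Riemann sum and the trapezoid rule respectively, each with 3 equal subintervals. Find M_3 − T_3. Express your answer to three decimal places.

12.207

M_3 ≈ -33.59230.
T_3 ≈ -45.79977.
M_3 − T_3 ≈ 12.207.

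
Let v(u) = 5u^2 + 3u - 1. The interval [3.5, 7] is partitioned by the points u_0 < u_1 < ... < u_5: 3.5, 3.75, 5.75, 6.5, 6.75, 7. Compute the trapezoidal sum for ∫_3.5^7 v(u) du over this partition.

Subinterval widths: 0.25, 2, 0.75, 0.25, 0.25.
v(3.5) = 70.75, v(3.75) = 80.5625, v(5.75) = 181.5625, v(6.5) = 229.75, v(6.75) = 247.0625, v(7) = 265.
On each subinterval the trapezoid contributes (Δu_i/2)·[v(u_{i-1}) + v(u_i)].
Sum = 558.890625.

558.890625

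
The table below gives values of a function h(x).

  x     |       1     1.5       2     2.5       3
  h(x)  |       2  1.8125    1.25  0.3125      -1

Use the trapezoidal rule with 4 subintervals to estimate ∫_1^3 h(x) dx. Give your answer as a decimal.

1.9375

Δx = 0.5.
T_4 = (0.5/2)·[2 + 2·1.8125 + 2·1.25 + 2·0.3125 + (-1)] = 1.9375.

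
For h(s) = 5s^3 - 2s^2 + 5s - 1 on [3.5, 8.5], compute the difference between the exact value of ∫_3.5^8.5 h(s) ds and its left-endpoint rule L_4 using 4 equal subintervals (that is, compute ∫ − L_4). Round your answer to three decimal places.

Exact integral: ∫_3.5^8.5 h(s) ds ≈ 6101.66667.
L_4 = 4490.46875.
Error ≈ 6101.66667 − 4490.46875 ≈ 1611.198.

1611.198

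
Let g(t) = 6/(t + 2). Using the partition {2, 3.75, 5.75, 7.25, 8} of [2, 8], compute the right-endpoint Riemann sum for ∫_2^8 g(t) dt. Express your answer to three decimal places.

Subinterval widths: 1.75, 2, 1.5, 0.75.
Right endpoints: 3.75, 5.75, 7.25, 8.
g(3.75) = 24/23, g(5.75) = 24/31, g(7.25) = 24/37, g(8) = 0.6.
Sum = Σ Δt_i · g(t_i).
Sum ≈ 4.797.

4.797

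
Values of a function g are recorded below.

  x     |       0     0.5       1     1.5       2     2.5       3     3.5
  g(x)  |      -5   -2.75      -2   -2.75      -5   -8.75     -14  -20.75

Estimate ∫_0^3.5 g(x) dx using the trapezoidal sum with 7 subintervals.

Δx = 0.5.
T_7 = (0.5/2)·[(-5) + 2·(-2.75) + 2·(-2) + 2·(-2.75) + 2·(-5) + 2·(-8.75) + 2·(-14) + (-20.75)] = -24.0625.

-24.0625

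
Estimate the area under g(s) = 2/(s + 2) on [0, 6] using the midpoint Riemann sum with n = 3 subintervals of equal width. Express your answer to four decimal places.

Δs = (6 − 0)/3 = 2.
Midpoints: 1, 3, 5.
g(1) = 2/3, g(3) = 0.4, g(5) = 2/7.
Sum = Δs · [g(1) + g(3) + g(5)].
Sum ≈ 2.7048.

2.7048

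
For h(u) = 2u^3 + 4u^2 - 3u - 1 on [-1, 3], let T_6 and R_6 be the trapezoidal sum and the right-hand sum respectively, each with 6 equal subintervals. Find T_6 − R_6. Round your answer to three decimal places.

-25.333

T_6 ≈ 64.29630.
R_6 ≈ 89.62963.
T_6 − R_6 ≈ -25.333.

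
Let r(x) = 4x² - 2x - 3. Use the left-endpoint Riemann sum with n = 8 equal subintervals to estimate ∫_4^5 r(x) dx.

Δx = (5 − 4)/8 = 0.125.
Left endpoints: 4, 4.125, 4.25, 4.375, 4.5, 4.625, 4.75, 4.875.
r(4) = 53, r(4.125) = 56.8125, r(4.25) = 60.75, r(4.375) = 64.8125, r(4.5) = 69, r(4.625) = 73.3125, r(4.75) = 77.75, r(4.875) = 82.3125.
Sum = Δx · [r(4) + r(4.125) + r(4.25) + ...].
Sum = 67.21875.

67.21875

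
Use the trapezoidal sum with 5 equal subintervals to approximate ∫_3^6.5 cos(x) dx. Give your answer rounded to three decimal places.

Δx = (6.5 − 3)/5 = 0.7.
f(3) ≈ -0.990, f(3.7) ≈ -0.848, f(4.4) ≈ -0.307, f(5.1) ≈ 0.378, f(5.8) ≈ 0.886, f(6.5) ≈ 0.977.
T_5 = (Δx/2)·[f(x_0) + 2f(x_1) + ... + 2f(x_{4}) + f(x_5)].
Sum ≈ 0.071.

0.071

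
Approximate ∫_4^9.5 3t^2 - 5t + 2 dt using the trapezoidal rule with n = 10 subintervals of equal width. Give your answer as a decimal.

619.581875

Δt = (9.5 − 4)/10 = 0.55.
f(4) = 30, f(4.55) = 41.3575, f(5.1) = 54.53, f(5.65) = 69.5175, f(6.2) = 86.32, f(6.75) = 104.9375, f(7.3) = 125.37, f(7.85) = 147.6175, f(8.4) = 171.68, f(8.95) = 197.5575, f(9.5) = 225.25.
T_10 = (Δt/2)·[f(t_0) + 2f(t_1) + ... + 2f(t_{9}) + f(t_10)].
Sum = 619.581875.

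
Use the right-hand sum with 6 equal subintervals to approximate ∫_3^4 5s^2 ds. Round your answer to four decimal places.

64.6065

Δs = (4 − 3)/6 = 1/6.
Right endpoints: 19/6, 10/3, 3.5, 11/3, 23/6, 4.
f(19/6) = 1805/36, f(10/3) = 500/9, f(3.5) = 61.25, f(11/3) = 605/9, f(23/6) = 2645/36, f(4) = 80.
Sum = Δs · [f(19/6) + f(10/3) + f(3.5) + ...].
Sum ≈ 64.6065.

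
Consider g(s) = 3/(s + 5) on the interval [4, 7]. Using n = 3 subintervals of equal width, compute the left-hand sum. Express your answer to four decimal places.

0.9061

Δs = (7 − 4)/3 = 1.
Left endpoints: 4, 5, 6.
g(4) = 1/3, g(5) = 0.3, g(6) = 3/11.
Sum = Δs · [g(4) + g(5) + g(6)].
Sum ≈ 0.9061.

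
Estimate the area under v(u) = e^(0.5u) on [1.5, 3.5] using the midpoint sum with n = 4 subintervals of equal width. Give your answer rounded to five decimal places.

Δu = (3.5 − 1.5)/4 = 0.5.
Midpoints: 1.75, 2.25, 2.75, 3.25.
v(1.75) ≈ 2.39888, v(2.25) ≈ 3.08022, v(2.75) ≈ 3.95508, v(3.25) ≈ 5.07842.
Sum = Δu · [v(1.75) + v(2.25) + v(2.75) + v(3.25)].
Sum ≈ 7.25629.

7.25629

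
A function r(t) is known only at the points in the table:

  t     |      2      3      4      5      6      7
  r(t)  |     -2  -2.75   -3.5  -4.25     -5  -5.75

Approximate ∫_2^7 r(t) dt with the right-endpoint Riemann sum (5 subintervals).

Δt = 1.
Sum = 1·[(-2.75) + (-3.5) + (-4.25) + (-5) + (-5.75)] = -21.25.

-21.25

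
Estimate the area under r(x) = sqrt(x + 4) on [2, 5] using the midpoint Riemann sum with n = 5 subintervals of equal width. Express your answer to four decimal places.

8.2026

Δx = (5 − 2)/5 = 0.6.
Midpoints: 2.3, 2.9, 3.5, 4.1, 4.7.
r(2.3) ≈ 2.5100, r(2.9) ≈ 2.6268, r(3.5) ≈ 2.7386, r(4.1) ≈ 2.8460, r(4.7) ≈ 2.9496.
Sum = Δx · [r(2.3) + r(2.9) + r(3.5) + r(4.1) + r(4.7)].
Sum ≈ 8.2026.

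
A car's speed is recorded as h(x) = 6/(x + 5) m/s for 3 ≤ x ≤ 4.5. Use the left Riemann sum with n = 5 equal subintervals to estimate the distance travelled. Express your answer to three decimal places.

1.049

Δx = (4.5 − 3)/5 = 0.3.
Left endpoints: 3, 3.3, 3.6, 3.9, 4.2.
h(3) = 0.75, h(3.3) = 60/83, h(3.6) = 30/43, h(3.9) = 60/89, h(4.2) = 15/23.
Sum = Δx · [h(3) + h(3.3) + h(3.6) + h(3.9) + h(4.2)].
Sum ≈ 1.049.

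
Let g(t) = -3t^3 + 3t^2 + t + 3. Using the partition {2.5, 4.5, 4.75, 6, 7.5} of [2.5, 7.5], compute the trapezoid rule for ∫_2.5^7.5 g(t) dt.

Subinterval widths: 2, 0.25, 1.25, 1.5.
g(2.5) = -22.625, g(4.5) = -205.125, g(4.75) = -246.078125, g(6) = -531, g(7.5) = -1086.375.
On each subinterval the trapezoid contributes (Δt_i/2)·[g(t_{i-1}) + g(t_i)].
Sum = -1982.85546875.

-1982.85546875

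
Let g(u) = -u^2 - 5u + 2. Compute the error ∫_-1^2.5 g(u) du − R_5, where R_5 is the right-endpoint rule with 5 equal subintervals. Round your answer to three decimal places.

Exact integral: ∫_-1^2.5 g(u) du ≈ -11.66667.
R_5 = -19.915.
Error ≈ -11.66667 − (-19.915) ≈ 8.248.

8.248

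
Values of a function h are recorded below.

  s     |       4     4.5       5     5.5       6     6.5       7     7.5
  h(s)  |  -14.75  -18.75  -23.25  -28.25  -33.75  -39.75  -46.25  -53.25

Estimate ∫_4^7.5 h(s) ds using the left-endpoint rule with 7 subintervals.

-102.375

Δs = 0.5.
Sum = 0.5·[(-14.75) + (-18.75) + (-23.25) + (-28.25) + (-33.75) + (-39.75) + (-46.25)] = -102.375.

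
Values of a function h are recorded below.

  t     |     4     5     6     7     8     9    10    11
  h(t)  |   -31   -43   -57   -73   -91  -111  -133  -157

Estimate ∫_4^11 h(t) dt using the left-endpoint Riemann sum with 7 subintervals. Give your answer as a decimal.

Δt = 1.
Sum = 1·[(-31) + (-43) + (-57) + (-73) + (-91) + (-111) + (-133)] = -539.

-539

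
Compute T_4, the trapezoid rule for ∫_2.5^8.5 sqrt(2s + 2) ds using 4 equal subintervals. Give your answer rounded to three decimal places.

21.405

Δs = (8.5 − 2.5)/4 = 1.5.
f(2.5) ≈ 2.646, f(4) ≈ 3.162, f(5.5) ≈ 3.606, f(7) ≈ 4.000, f(8.5) ≈ 4.359.
T_4 = (Δs/2)·[f(s_0) + 2f(s_1) + 2f(s_2) + 2f(s_3) + f(s_4)].
Sum ≈ 21.405.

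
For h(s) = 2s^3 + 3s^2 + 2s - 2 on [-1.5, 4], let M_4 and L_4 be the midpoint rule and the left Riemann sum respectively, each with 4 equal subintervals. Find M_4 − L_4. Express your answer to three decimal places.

101.267

M_4 ≈ 186.49512.
L_4 ≈ 85.22852.
M_4 − L_4 ≈ 101.267.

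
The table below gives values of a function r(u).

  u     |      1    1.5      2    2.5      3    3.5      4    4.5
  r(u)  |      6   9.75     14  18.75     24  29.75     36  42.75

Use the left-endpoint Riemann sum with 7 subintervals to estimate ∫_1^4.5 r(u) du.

69.125

Δu = 0.5.
Sum = 0.5·[6 + 9.75 + 14 + 18.75 + 24 + 29.75 + 36] = 69.125.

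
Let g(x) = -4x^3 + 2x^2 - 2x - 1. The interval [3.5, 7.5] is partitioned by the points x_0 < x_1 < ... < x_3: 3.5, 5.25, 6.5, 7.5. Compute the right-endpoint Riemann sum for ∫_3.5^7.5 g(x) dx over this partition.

-3812.578125

Subinterval widths: 1.75, 1.25, 1.
Right endpoints: 5.25, 6.5, 7.5.
g(5.25) = -535.1875, g(6.5) = -1028, g(7.5) = -1591.
Sum = Σ Δx_i · g(x_i).
Sum = -3812.578125.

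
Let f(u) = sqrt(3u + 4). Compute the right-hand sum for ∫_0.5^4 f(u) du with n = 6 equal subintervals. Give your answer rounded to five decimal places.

11.83102

Δu = (4 − 0.5)/6 = 7/12.
Right endpoints: 13/12, 5/3, 2.25, 17/6, 41/12, 4.
f(13/12) ≈ 2.69258, f(5/3) ≈ 3.00000, f(2.25) ≈ 3.27872, f(17/6) ≈ 3.53553, f(41/12) ≈ 3.77492, f(4) ≈ 4.00000.
Sum = Δu · [f(13/12) + f(5/3) + f(2.25) + ...].
Sum ≈ 11.83102.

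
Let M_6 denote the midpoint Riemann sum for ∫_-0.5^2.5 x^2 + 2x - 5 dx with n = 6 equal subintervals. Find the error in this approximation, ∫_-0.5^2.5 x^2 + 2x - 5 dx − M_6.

0.0625

Exact integral: ∫_-0.5^2.5 f(x) dx = -3.75.
M_6 = -3.8125.
Error = -3.75 − (-3.8125) = 0.0625.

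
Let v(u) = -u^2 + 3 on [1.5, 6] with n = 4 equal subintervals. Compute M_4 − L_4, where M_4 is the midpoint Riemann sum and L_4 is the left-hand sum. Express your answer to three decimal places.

M_4 ≈ -56.90039.
L_4 = -39.33984375.
M_4 − L_4 ≈ -17.561.

-17.561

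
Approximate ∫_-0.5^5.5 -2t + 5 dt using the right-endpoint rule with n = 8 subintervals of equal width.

-4.5

Δt = (5.5 − (-0.5))/8 = 0.75.
Right endpoints: 0.25, 1, 1.75, 2.5, 3.25, 4, 4.75, 5.5.
f(0.25) = 4.5, f(1) = 3, f(1.75) = 1.5, f(2.5) = 0, f(3.25) = -1.5, f(4) = -3, f(4.75) = -4.5, f(5.5) = -6.
Sum = Δt · [f(0.25) + f(1) + f(1.75) + ...].
Sum = -4.5.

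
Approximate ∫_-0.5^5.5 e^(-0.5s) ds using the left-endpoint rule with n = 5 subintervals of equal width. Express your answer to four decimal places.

Δs = (5.5 − (-0.5))/5 = 1.2.
Left endpoints: -0.5, 0.7, 1.9, 3.1, 4.3.
f(-0.5) ≈ 1.2840, f(0.7) ≈ 0.7047, f(1.9) ≈ 0.3867, f(3.1) ≈ 0.2122, f(4.3) ≈ 0.1165.
Sum = Δs · [f(-0.5) + f(0.7) + f(1.9) + f(3.1) + f(4.3)].
Sum ≈ 3.2450.

3.2450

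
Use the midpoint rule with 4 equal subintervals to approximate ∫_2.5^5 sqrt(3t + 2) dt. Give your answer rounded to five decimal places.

Δt = (5 − 2.5)/4 = 0.625.
Midpoints: 2.8125, 3.4375, 4.0625, 4.6875.
f(2.8125) ≈ 3.23071, f(3.4375) ≈ 3.50892, f(4.0625) ≈ 3.76663, f(4.6875) ≈ 4.00780.
Sum = Δt · [f(2.8125) + f(3.4375) + f(4.0625) + f(4.6875)].
Sum ≈ 9.07129.

9.07129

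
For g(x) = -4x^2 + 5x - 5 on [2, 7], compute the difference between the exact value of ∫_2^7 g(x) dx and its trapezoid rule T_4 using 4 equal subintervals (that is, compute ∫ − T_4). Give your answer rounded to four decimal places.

5.2083

Exact integral: ∫_2^7 g(x) dx ≈ -359.166667.
T_4 = -364.375.
Error ≈ -359.166667 − (-364.375) ≈ 5.2083.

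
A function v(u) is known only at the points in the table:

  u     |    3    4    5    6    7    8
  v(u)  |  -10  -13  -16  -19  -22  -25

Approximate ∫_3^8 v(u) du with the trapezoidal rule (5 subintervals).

-87.5

Δu = 1.
T_5 = (1/2)·[(-10) + 2·(-13) + 2·(-16) + 2·(-19) + 2·(-22) + (-25)] = -87.5.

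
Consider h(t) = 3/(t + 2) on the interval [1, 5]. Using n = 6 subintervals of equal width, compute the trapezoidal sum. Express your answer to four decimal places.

Δt = (5 − 1)/6 = 2/3.
h(1) = 1, h(5/3) = 9/11, h(7/3) = 9/13, h(3) = 0.6, h(11/3) = 9/17, h(13/3) = 9/19, h(5) = 3/7.
T_6 = (Δt/2)·[h(t_0) + 2h(t_1) + ... + 2h(t_{5}) + h(t_6)].
Sum ≈ 2.5519.

2.5519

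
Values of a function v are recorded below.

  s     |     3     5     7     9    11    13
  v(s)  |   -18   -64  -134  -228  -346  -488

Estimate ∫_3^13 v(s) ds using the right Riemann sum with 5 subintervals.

-2520

Δs = 2.
Sum = 2·[(-64) + (-134) + (-228) + (-346) + (-488)] = -2520.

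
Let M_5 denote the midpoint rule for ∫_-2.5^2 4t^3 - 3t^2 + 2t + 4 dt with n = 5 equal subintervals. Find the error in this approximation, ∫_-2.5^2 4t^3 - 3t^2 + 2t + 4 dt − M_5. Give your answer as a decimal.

Exact integral: ∫_-2.5^2 f(t) dt = -30.9375.
M_5 = -29.115.
Error = -30.9375 − (-29.115) = -1.8225.

-1.8225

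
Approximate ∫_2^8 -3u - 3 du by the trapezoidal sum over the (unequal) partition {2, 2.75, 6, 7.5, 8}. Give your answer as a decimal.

Subinterval widths: 0.75, 3.25, 1.5, 0.5.
f(2) = -9, f(2.75) = -11.25, f(6) = -21, f(7.5) = -25.5, f(8) = -27.
On each subinterval the trapezoid contributes (Δu_i/2)·[f(u_{i-1}) + f(u_i)].
Sum = -108.

-108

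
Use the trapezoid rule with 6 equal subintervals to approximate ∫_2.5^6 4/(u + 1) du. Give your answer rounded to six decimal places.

Δu = (6 − 2.5)/6 = 7/12.
f(2.5) = 8/7, f(37/12) = 48/49, f(11/3) = 6/7, f(4.25) = 16/21, f(29/6) = 24/35, f(65/12) = 48/77, f(6) = 4/7.
T_6 = (Δu/2)·[f(u_0) + 2f(u_1) + ... + 2f(u_{5}) + f(u_6)].
Sum ≈ 2.779509.

2.779509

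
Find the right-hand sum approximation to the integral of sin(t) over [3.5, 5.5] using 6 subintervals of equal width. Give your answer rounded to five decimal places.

Δt = (5.5 − 3.5)/6 = 1/3.
Right endpoints: 23/6, 25/6, 4.5, 29/6, 31/6, 5.5.
f(23/6) ≈ -0.63788, f(25/6) ≈ -0.85475, f(4.5) ≈ -0.97753, f(29/6) ≈ -0.99270, f(31/6) ≈ -0.89858, f(5.5) ≈ -0.70554.
Sum = Δt · [f(23/6) + f(25/6) + f(4.5) + ...].
Sum ≈ -1.68899.

-1.68899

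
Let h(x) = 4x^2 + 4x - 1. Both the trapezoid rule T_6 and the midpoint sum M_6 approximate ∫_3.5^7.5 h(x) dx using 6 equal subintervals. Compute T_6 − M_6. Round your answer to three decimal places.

T_6 ≈ 590.51852.
M_6 ≈ 588.74074.
T_6 − M_6 ≈ 1.778.

1.778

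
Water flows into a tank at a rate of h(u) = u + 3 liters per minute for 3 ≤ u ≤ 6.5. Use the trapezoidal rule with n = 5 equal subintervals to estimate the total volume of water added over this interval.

Δu = (6.5 − 3)/5 = 0.7.
h(3) = 6, h(3.7) = 6.7, h(4.4) = 7.4, h(5.1) = 8.1, h(5.8) = 8.8, h(6.5) = 9.5.
T_5 = (Δu/2)·[h(u_0) + 2h(u_1) + ... + 2h(u_{4}) + h(u_5)].
Sum = 27.125.

27.125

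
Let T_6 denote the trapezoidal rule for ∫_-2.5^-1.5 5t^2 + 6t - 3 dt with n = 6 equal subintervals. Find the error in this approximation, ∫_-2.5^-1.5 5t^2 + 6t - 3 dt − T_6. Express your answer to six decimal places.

-0.023148

Exact integral: ∫_-2.5^-1.5 f(t) dt ≈ 5.41666667.
T_6 ≈ 5.43981481.
Error ≈ 5.41666667 − 5.43981481 ≈ -0.023148.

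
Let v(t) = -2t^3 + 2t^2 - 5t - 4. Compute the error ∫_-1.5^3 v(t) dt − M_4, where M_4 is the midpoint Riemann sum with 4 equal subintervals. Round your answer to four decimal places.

-1.1865

Exact integral: ∫_-1.5^3 v(t) dt = -52.59375.
M_4 ≈ -51.407227.
Error ≈ -52.59375 − (-51.407227) ≈ -1.1865.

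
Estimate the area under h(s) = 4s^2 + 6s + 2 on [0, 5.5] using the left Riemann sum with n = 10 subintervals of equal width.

Δs = (5.5 − 0)/10 = 0.55.
Left endpoints: 0, 0.55, 1.1, 1.65, 2.2, 2.75, 3.3, 3.85, 4.4, 4.95.
h(0) = 2, h(0.55) = 6.51, h(1.1) = 13.44, h(1.65) = 22.79, h(2.2) = 34.56, h(2.75) = 48.75, h(3.3) = 65.36, h(3.85) = 84.39, h(4.4) = 105.84, h(4.95) = 129.71.
Sum = Δs · [h(0) + h(0.55) + h(1.1) + ...].
Sum = 282.3425.

282.3425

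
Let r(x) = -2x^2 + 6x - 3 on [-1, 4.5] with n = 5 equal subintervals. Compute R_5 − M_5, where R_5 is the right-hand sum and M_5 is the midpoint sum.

-6.3525

R_5 = -25.41.
M_5 = -19.0575.
R_5 − M_5 = -6.3525.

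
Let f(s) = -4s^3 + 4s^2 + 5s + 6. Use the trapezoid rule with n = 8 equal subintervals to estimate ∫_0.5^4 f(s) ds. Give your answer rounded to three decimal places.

-112.964

Δs = (4 − 0.5)/8 = 0.4375.
f(0.5) = 9, f(0.9375) = 11169/1024, f(1.375) = 10.0390625, f(1.8125) = 4491/1024, f(2.25) = -8.0625, f(2.6875) = -30019/1024, f(3.125) = -61.3828125, f(3.5625) = -108825/1024, f(4) = -166.
T_8 = (Δs/2)·[f(s_0) + 2f(s_1) + ... + 2f(s_{7}) + f(s_8)].
Sum ≈ -112.964.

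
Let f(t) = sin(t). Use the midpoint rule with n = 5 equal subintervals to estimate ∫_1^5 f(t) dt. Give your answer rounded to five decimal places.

Δt = (5 − 1)/5 = 0.8.
Midpoints: 1.4, 2.2, 3, 3.8, 4.6.
f(1.4) ≈ 0.98545, f(2.2) ≈ 0.80850, f(3) ≈ 0.14112, f(3.8) ≈ -0.61186, f(4.6) ≈ -0.99369.
Sum = Δt · [f(1.4) + f(2.2) + f(3) + f(3.8) + f(4.6)].
Sum ≈ 0.26361.

0.26361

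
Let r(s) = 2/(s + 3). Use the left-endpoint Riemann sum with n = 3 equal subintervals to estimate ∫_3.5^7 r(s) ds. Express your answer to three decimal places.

Δs = (7 − 3.5)/3 = 7/6.
Left endpoints: 3.5, 14/3, 35/6.
r(3.5) = 4/13, r(14/3) = 6/23, r(35/6) = 12/53.
Sum = Δs · [r(3.5) + r(14/3) + r(35/6)].
Sum ≈ 0.927.

0.927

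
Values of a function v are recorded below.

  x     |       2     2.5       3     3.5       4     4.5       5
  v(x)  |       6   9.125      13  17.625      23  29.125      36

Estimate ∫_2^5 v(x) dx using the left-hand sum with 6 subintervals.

48.9375

Δx = 0.5.
Sum = 0.5·[6 + 9.125 + 13 + 17.625 + 23 + 29.125] = 48.9375.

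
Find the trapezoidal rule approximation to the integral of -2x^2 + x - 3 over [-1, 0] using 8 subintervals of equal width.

-4.171875

Δx = (0 − (-1))/8 = 0.125.
f(-1) = -6, f(-0.875) = -5.40625, f(-0.75) = -4.875, f(-0.625) = -4.40625, f(-0.5) = -4, f(-0.375) = -3.65625, f(-0.25) = -3.375, f(-0.125) = -3.15625, f(0) = -3.
T_8 = (Δx/2)·[f(x_0) + 2f(x_1) + ... + 2f(x_{7}) + f(x_8)].
Sum = -4.171875.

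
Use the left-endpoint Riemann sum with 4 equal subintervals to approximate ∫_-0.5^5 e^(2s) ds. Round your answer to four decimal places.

Δs = (5 − (-0.5))/4 = 1.375.
Left endpoints: -0.5, 0.875, 2.25, 3.625.
f(-0.5) ≈ 0.3679, f(0.875) ≈ 5.7546, f(2.25) ≈ 90.0171, f(3.625) ≈ 1408.1048.
Sum = Δs · [f(-0.5) + f(0.875) + f(2.25) + f(3.625)].
Sum ≈ 2068.3361.

2068.3361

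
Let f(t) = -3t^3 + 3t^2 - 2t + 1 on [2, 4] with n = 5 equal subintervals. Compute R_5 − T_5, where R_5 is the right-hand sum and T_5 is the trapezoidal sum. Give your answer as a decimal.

-27.2

R_5 = -162.48.
T_5 = -135.28.
R_5 − T_5 = -27.2.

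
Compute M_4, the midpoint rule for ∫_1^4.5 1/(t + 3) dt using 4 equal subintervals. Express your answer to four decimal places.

Δt = (4.5 − 1)/4 = 0.875.
Midpoints: 1.4375, 2.3125, 3.1875, 4.0625.
f(1.4375) = 16/71, f(2.3125) = 16/85, f(3.1875) = 16/99, f(4.0625) = 16/113.
Sum = Δt · [f(1.4375) + f(2.3125) + f(3.1875) + f(4.0625)].
Sum ≈ 0.6272.

0.6272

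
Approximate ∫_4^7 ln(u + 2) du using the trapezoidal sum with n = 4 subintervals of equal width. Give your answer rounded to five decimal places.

Δu = (7 − 4)/4 = 0.75.
f(4) ≈ 1.79176, f(4.75) ≈ 1.90954, f(5.5) ≈ 2.01490, f(6.25) ≈ 2.11021, f(7) ≈ 2.19722.
T_4 = (Δu/2)·[f(u_0) + 2f(u_1) + 2f(u_2) + 2f(u_3) + f(u_4)].
Sum ≈ 6.02186.

6.02186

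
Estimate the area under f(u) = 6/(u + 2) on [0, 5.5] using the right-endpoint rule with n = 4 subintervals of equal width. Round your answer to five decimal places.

6.62823

Δu = (5.5 − 0)/4 = 1.375.
Right endpoints: 1.375, 2.75, 4.125, 5.5.
f(1.375) = 16/9, f(2.75) = 24/19, f(4.125) = 48/49, f(5.5) = 0.8.
Sum = Δu · [f(1.375) + f(2.75) + f(4.125) + f(5.5)].
Sum ≈ 6.62823.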